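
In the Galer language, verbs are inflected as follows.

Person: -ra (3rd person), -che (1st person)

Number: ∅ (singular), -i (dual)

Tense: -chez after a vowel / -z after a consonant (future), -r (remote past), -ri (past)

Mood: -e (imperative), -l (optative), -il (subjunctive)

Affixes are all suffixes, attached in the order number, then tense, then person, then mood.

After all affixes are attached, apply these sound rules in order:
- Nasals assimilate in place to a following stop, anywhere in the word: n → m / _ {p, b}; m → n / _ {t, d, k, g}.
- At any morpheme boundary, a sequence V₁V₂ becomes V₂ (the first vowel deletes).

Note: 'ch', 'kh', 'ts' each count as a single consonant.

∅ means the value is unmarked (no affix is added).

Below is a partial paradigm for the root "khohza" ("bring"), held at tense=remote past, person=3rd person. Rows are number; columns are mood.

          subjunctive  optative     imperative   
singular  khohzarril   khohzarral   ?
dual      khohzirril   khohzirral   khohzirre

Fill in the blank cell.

number = singular: zero marking, form stays khohza.
Attach tense remote past -r → khohzar.
Attach person 3rd person -ra → khohzarra.
Attach mood imperative -e → khohzarrae.
Nasal assimilation: no change.
Apply vowel deletion: khohzarrae → khohzarre.

khohzarre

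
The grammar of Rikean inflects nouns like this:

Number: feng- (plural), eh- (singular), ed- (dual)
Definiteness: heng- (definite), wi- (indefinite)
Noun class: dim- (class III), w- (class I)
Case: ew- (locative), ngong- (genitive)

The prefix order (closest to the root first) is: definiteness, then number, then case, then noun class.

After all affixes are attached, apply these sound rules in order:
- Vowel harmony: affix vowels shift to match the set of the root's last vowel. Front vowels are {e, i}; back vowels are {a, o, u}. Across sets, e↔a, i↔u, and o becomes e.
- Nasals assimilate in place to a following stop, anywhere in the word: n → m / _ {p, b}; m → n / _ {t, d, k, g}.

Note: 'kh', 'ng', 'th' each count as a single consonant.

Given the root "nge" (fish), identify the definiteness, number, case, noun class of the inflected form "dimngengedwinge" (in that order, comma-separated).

Segment: dim-ngong-ed-wi-nge.
definiteness: wi- → indefinite.
number: ed- → dual.
case: ngong- → genitive.
noun class: dim- → class III.

indefinite, dual, genitive, class III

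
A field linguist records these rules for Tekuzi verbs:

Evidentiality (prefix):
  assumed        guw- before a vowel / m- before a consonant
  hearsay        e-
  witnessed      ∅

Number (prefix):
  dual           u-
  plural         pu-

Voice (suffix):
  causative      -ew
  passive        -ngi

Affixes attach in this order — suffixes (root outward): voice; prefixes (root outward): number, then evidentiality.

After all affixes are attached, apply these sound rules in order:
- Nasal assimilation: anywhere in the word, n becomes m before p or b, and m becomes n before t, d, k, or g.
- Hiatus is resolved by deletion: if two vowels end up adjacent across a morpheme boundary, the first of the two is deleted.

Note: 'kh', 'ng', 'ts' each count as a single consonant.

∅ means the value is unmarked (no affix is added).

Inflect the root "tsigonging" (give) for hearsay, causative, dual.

utsigongingew

Attach number dual u- → utsigonging.
Attach voice causative -ew → utsigongingew.
Attach evidentiality hearsay e- → eutsigongingew.
Nasal assimilation: no change.
Apply vowel deletion: eutsigongingew → utsigongingew.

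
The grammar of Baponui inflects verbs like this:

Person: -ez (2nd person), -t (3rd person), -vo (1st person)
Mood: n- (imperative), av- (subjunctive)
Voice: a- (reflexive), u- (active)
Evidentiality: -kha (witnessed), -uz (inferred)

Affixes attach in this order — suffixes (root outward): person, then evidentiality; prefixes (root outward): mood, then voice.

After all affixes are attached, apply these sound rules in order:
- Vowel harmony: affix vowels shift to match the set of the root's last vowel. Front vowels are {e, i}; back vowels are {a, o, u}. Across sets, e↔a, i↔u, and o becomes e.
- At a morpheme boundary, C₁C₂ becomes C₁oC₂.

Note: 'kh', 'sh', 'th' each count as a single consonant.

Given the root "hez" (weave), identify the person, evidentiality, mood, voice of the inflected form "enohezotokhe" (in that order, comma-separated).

3rd person, witnessed, imperative, reflexive

Segment: a-n-hez-t-kha.
person: -t → 3rd person.
evidentiality: -kha → witnessed.
mood: n- → imperative.
voice: a- → reflexive.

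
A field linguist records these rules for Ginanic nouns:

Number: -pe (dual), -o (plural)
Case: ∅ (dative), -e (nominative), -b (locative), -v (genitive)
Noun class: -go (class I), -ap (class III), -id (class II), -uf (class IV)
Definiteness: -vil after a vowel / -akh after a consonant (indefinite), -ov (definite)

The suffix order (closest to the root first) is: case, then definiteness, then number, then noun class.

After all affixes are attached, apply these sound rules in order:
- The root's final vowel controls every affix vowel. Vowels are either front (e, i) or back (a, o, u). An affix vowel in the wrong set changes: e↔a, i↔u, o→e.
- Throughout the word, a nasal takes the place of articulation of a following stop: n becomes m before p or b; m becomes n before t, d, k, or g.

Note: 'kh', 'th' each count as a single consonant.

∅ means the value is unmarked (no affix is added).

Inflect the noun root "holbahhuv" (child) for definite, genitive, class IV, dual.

holbahhuvvovpauf

Attach case genitive -v → holbahhuvv.
Attach definiteness definite -ov → holbahhuvvov.
Attach number dual -pe → holbahhuvvovpe.
Attach noun class class IV -uf → holbahhuvvovpeuf.
Apply vowel harmony: holbahhuvvovpeuf → holbahhuvvovpauf.
Nasal assimilation: no change.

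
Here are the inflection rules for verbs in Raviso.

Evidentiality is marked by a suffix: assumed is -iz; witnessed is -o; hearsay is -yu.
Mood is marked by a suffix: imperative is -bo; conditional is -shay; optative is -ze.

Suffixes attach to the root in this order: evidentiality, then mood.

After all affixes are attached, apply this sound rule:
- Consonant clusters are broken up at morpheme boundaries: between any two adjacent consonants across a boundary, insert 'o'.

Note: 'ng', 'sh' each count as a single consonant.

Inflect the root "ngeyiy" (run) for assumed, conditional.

ngeyiyizoshay

Attach evidentiality assumed -iz → ngeyiyiz.
Attach mood conditional -shay → ngeyiyizshay.
Apply epenthesis: ngeyiyizshay → ngeyiyizoshay.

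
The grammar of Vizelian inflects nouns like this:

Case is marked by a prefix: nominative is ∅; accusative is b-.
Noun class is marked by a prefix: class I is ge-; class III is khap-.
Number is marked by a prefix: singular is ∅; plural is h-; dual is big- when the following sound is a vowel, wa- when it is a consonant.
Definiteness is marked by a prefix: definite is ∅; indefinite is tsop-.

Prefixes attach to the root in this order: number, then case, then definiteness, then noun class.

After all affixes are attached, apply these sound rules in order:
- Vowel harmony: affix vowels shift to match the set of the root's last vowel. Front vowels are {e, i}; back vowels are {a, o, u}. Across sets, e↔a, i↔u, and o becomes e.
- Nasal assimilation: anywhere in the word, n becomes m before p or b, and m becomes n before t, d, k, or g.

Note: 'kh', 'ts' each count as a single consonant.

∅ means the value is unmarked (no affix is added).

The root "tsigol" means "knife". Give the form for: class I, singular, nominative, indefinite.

number = singular: zero marking, form stays tsigol.
case = nominative: zero marking, form stays tsigol.
Attach definiteness indefinite tsop- → tsoptsigol.
Attach noun class class I ge- → getsoptsigol.
Apply vowel harmony: getsoptsigol → gatsoptsigol.
Nasal assimilation: no change.

gatsoptsigol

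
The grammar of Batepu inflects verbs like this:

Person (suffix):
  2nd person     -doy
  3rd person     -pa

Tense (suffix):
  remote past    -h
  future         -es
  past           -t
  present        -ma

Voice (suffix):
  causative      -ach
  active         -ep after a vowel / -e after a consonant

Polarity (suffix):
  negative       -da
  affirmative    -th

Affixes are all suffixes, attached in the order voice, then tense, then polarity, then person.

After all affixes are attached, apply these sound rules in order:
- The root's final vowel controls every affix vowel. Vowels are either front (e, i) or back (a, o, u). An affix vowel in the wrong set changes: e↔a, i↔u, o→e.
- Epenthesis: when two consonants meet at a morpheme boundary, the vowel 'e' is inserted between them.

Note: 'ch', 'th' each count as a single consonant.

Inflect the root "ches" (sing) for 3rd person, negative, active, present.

Attach voice active -e (after consonant 's') → chese.
Attach tense present -ma → chesema.
Attach polarity negative -da → chesemada.
Attach person 3rd person -pa → chesemadapa.
Apply vowel harmony: chesemadapa → chesemedepe.
Epenthesis: no change.

chesemedepe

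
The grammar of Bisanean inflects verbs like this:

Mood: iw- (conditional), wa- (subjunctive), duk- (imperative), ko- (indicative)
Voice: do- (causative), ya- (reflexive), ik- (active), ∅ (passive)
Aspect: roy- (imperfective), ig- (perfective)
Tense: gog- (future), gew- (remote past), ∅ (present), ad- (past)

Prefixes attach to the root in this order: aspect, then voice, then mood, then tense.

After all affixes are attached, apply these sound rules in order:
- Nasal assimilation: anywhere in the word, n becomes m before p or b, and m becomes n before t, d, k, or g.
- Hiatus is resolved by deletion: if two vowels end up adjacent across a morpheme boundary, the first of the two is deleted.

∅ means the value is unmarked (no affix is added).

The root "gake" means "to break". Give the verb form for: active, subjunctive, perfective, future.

gogwikiggake

Attach aspect perfective ig- → iggake.
Attach voice active ik- → ikiggake.
Attach mood subjunctive wa- → waikiggake.
Attach tense future gog- → gogwaikiggake.
Nasal assimilation: no change.
Apply vowel deletion: gogwaikiggake → gogwikiggake.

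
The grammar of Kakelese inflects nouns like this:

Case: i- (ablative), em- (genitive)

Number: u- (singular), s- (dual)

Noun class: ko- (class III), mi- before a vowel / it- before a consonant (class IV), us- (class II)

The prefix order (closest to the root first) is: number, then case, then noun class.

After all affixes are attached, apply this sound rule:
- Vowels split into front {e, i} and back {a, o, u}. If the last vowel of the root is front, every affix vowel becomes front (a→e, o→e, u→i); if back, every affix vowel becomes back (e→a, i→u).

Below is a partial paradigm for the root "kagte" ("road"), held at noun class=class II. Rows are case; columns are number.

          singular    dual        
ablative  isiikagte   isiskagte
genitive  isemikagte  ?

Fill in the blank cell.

isemskagte

Attach number dual s- → skagte.
Attach case genitive em- → emskagte.
Attach noun class class II us- → usemskagte.
Apply vowel harmony: usemskagte → isemskagte.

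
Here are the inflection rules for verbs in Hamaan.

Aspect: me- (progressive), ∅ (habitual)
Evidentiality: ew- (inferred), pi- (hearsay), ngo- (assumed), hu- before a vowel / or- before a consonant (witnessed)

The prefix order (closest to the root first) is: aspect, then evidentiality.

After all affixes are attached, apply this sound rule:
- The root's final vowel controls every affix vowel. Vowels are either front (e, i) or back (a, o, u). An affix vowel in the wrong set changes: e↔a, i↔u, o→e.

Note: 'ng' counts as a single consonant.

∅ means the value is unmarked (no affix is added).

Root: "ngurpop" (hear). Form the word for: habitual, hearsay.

aspect = habitual: zero marking, form stays ngurpop.
Attach evidentiality hearsay pi- → pingurpop.
Apply vowel harmony: pingurpop → pungurpop.

pungurpop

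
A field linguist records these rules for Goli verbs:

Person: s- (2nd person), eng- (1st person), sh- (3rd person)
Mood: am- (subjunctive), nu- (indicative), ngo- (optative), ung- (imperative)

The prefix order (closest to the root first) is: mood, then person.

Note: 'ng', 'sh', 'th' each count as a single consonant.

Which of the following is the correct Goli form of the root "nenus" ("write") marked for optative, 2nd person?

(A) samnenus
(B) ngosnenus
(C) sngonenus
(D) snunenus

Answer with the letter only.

Attach mood optative ngo- → ngonenus.
Attach person 2nd person s- → sngonenus.
So the correct form is sngonenus, option (C).
(A) samnenus is wrong: it uses subjunctive instead of optative for mood.
(B) ngosnenus is wrong: it has the affixes in the wrong order.
(D) snunenus is wrong: it uses indicative instead of optative for mood.

C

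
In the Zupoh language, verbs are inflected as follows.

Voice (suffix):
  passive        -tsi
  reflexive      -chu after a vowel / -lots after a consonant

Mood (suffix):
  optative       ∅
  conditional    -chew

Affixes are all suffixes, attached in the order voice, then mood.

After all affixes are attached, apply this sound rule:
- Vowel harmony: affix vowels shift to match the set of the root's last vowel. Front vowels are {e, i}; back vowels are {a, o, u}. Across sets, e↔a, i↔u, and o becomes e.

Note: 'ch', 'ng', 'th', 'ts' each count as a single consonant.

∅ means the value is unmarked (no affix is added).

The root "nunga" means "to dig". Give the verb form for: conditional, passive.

nungatsuchaw

Attach voice passive -tsi → nungatsi.
Attach mood conditional -chew → nungatsichew.
Apply vowel harmony: nungatsichew → nungatsuchaw.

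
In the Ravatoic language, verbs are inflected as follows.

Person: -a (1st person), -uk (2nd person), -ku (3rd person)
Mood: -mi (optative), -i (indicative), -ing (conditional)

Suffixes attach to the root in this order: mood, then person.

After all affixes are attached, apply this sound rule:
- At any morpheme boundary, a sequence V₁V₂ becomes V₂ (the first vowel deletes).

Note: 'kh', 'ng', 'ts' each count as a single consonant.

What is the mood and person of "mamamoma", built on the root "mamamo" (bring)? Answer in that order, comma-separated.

optative, 1st person

Segment: mamamo-mi-a.
mood: -mi → optative.
person: -a → 1st person.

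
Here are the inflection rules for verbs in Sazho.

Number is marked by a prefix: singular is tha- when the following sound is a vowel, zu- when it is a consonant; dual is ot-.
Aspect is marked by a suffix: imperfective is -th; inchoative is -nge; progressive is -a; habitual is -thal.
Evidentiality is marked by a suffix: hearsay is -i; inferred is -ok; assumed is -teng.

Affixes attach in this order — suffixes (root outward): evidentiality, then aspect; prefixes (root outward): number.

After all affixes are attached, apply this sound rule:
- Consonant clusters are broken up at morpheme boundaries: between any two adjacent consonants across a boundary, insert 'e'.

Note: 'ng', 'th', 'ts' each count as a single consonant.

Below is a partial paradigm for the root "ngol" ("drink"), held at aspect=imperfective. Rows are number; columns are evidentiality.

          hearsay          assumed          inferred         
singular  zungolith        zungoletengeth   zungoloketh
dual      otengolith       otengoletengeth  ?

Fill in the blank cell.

Attach number dual ot- → otngol.
Attach evidentiality inferred -ok → otngolok.
Attach aspect imperfective -th → otngolokth.
Apply epenthesis: otngolokth → otengoloketh.

otengoloketh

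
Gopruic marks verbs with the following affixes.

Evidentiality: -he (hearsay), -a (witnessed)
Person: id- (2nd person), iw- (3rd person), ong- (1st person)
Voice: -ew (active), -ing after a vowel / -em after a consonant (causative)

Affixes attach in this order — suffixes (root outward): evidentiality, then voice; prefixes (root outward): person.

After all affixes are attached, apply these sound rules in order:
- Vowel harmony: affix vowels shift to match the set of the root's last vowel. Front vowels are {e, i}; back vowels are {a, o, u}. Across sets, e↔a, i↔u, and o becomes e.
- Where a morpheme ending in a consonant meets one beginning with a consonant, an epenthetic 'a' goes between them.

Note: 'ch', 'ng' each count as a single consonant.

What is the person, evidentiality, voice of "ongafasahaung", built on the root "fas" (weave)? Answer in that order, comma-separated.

Segment: ong-fas-he-ing.
person: ong- → 1st person.
evidentiality: -he → hearsay.
voice: -ing/em → causative.

1st person, hearsay, causative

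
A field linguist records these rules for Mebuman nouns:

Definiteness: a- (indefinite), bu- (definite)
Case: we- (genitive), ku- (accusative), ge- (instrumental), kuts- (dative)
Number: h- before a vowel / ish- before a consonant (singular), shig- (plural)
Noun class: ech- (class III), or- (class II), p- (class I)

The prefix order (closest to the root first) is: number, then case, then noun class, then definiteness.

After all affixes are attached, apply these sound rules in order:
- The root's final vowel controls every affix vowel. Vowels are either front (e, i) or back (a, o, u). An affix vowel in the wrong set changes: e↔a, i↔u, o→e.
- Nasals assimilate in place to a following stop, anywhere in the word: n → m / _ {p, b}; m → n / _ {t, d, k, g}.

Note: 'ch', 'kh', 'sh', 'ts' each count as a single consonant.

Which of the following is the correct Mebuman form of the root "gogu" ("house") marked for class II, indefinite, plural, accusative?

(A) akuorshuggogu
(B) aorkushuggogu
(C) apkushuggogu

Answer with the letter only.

B

Attach number plural shig- → shiggogu.
Attach case accusative ku- → kushiggogu.
Attach noun class class II or- → orkushiggogu.
Attach definiteness indefinite a- → aorkushiggogu.
Apply vowel harmony: aorkushiggogu → aorkushuggogu.
Nasal assimilation: no change.
So the correct form is aorkushuggogu, option (B).
(A) akuorshuggogu is wrong: it has the affixes in the wrong order.
(C) apkushuggogu is wrong: it uses class I instead of class II for noun class.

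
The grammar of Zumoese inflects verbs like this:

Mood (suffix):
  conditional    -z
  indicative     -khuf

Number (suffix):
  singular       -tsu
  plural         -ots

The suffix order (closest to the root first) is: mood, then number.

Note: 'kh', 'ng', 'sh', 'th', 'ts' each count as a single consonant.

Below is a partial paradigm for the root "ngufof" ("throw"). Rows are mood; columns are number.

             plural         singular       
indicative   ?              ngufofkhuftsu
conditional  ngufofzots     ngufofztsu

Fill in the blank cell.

Attach mood indicative -khuf → ngufofkhuf.
Attach number plural -ots → ngufofkhufots.

ngufofkhufots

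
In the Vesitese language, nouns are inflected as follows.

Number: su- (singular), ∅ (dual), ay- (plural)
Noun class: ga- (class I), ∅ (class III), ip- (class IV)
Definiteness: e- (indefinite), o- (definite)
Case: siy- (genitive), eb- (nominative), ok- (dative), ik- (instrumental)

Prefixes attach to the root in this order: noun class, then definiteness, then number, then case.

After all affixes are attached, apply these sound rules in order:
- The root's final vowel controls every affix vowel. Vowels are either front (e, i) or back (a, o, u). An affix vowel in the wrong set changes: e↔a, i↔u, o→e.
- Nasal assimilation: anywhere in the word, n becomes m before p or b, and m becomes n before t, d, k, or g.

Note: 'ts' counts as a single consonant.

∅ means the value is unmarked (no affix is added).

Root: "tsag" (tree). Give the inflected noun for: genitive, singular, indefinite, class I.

suysuagatsag

Attach noun class class I ga- → gatsag.
Attach definiteness indefinite e- → egatsag.
Attach number singular su- → suegatsag.
Attach case genitive siy- → siysuegatsag.
Apply vowel harmony: siysuegatsag → suysuagatsag.
Nasal assimilation: no change.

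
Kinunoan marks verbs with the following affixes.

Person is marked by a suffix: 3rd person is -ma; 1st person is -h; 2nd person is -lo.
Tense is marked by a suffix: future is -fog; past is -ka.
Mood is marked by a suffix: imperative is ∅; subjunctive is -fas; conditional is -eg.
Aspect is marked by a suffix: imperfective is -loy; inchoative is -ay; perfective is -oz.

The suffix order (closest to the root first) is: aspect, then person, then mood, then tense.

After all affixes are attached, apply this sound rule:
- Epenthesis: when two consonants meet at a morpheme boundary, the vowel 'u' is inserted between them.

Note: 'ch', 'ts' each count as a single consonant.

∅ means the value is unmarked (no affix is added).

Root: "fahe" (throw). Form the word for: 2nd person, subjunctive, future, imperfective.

Attach aspect imperfective -loy → faheloy.
Attach person 2nd person -lo → faheloylo.
Attach mood subjunctive -fas → faheloylofas.
Attach tense future -fog → faheloylofasfog.
Apply epenthesis: faheloylofasfog → faheloyulofasufog.

faheloyulofasufog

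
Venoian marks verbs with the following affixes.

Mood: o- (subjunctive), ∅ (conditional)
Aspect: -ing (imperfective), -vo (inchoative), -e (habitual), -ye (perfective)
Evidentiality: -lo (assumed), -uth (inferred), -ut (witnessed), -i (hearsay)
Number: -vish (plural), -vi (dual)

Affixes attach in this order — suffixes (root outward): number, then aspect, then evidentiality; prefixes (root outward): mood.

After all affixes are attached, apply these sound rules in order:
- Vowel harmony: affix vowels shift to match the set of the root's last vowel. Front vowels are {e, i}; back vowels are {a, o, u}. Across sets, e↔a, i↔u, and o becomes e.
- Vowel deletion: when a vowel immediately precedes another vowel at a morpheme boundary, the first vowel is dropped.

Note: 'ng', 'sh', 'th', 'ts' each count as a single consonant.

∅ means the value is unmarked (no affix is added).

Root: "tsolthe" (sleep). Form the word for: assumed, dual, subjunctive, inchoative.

Attach mood subjunctive o- → otsolthe.
Attach number dual -vi → otsolthevi.
Attach aspect inchoative -vo → otsolthevivo.
Attach evidentiality assumed -lo → otsolthevivolo.
Apply vowel harmony: otsolthevivolo → etsolthevivele.
Vowel deletion: no change.

etsolthevivele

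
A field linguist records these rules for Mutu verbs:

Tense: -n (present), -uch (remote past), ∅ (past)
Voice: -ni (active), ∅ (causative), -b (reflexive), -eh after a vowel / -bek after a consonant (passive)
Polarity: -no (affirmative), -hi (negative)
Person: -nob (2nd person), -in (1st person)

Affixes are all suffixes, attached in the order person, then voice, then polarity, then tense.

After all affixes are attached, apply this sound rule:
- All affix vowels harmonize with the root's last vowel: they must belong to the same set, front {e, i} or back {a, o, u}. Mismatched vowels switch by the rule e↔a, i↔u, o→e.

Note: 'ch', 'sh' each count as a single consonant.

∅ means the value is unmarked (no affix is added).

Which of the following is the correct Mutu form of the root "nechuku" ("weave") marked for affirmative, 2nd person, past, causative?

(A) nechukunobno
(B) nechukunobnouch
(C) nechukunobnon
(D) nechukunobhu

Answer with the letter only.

Attach person 2nd person -nob → nechukunob.
voice = causative: zero marking, form stays nechukunob.
Attach polarity affirmative -no → nechukunobno.
tense = past: zero marking, form stays nechukunobno.
Vowel harmony: no change.
So the correct form is nechukunobno, option (A).
(D) nechukunobhu is wrong: it uses negative instead of affirmative for polarity.
(B) nechukunobnouch is wrong: it uses remote past instead of past for tense.
(C) nechukunobnon is wrong: it uses present instead of past for tense.

A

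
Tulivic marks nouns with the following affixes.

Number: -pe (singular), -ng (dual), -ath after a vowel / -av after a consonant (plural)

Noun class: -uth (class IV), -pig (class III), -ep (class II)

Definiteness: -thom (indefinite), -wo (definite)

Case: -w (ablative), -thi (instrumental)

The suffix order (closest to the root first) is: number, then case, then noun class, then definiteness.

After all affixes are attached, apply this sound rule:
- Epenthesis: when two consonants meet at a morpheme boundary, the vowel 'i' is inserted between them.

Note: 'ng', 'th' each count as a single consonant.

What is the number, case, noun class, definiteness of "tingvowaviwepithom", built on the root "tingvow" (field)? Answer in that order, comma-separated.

Segment: tingvow-av-w-ep-thom.
number: -ath/av → plural.
case: -w → ablative.
noun class: -ep → class II.
definiteness: -thom → indefinite.

plural, ablative, class II, indefinite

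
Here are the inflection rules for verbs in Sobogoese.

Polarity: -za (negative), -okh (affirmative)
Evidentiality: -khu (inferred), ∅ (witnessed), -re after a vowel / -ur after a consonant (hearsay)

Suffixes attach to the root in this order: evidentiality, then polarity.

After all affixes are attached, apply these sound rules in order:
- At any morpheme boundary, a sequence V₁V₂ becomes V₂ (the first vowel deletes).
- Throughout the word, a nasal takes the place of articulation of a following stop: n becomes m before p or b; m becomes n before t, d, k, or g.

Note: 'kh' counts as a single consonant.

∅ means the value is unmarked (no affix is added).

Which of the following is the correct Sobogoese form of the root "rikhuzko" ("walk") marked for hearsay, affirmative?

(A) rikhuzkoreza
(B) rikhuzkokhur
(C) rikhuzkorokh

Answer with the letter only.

C

Attach evidentiality hearsay -re (after vowel 'o') → rikhuzkore.
Attach polarity affirmative -okh → rikhuzkoreokh.
Apply vowel deletion: rikhuzkoreokh → rikhuzkorokh.
Nasal assimilation: no change.
So the correct form is rikhuzkorokh, option (C).
(A) rikhuzkoreza is wrong: it uses negative instead of affirmative for polarity.
(B) rikhuzkokhur is wrong: it has the affixes in the wrong order.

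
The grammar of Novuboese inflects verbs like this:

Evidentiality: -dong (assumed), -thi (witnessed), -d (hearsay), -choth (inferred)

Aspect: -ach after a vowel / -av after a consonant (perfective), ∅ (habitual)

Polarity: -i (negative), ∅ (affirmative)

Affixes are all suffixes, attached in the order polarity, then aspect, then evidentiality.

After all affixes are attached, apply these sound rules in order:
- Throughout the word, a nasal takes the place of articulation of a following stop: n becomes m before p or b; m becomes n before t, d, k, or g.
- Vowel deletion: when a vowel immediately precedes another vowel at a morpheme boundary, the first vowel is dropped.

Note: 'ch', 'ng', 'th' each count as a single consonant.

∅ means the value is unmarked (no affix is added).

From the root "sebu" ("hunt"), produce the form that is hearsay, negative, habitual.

Attach polarity negative -i → sebui.
aspect = habitual: zero marking, form stays sebui.
Attach evidentiality hearsay -d → sebuid.
Nasal assimilation: no change.
Apply vowel deletion: sebuid → sebid.

sebid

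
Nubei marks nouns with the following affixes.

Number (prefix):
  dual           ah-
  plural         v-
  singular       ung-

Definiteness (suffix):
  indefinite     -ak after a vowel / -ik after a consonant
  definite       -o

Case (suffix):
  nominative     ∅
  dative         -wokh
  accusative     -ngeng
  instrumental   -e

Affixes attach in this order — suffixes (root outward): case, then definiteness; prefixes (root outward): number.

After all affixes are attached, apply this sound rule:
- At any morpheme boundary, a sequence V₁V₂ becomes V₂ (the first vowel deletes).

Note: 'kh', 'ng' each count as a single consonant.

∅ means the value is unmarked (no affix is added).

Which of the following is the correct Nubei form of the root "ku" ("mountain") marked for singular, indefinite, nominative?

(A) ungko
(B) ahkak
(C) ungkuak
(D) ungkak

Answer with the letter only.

D

case = nominative: zero marking, form stays ku.
Attach number singular ung- → ungku.
Attach definiteness indefinite -ak (after vowel 'u') → ungkuak.
Apply vowel deletion: ungkuak → ungkak.
So the correct form is ungkak, option (D).
(C) ungkuak is wrong: it fails to apply the sound rule(s).
(B) ahkak is wrong: it uses dual instead of singular for number.
(A) ungko is wrong: it uses definite instead of indefinite for definiteness.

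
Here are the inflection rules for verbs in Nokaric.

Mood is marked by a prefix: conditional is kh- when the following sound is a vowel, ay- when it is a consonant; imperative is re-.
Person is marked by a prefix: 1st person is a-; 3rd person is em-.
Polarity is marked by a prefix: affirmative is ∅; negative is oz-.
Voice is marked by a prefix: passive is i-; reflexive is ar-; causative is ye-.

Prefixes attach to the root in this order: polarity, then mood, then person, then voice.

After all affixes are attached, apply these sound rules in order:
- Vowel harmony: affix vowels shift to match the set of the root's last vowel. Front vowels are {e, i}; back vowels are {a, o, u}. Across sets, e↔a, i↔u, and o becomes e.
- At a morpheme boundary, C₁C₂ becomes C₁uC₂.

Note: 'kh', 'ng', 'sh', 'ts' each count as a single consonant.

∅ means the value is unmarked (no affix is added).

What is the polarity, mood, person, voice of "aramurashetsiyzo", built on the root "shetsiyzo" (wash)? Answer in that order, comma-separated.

Segment: ar-em-re-shetsiyzo.
polarity: ∅ → affirmative.
mood: re- → imperative.
person: em- → 3rd person.
voice: ar- → reflexive.

affirmative, imperative, 3rd person, reflexive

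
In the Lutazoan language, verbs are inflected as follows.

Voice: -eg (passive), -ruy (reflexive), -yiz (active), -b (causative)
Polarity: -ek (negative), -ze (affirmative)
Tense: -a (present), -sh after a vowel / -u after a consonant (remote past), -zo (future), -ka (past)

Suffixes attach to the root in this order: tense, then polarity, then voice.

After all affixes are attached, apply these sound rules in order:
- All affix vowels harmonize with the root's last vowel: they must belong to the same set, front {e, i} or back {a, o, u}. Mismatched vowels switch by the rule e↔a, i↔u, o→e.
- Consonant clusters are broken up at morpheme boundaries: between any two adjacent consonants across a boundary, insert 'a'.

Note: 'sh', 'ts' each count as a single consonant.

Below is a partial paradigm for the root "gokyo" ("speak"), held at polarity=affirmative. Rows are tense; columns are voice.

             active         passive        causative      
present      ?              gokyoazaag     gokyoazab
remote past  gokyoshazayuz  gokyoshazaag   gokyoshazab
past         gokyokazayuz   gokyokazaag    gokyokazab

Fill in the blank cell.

gokyoazayuz

Attach tense present -a → gokyoa.
Attach polarity affirmative -ze → gokyoaze.
Attach voice active -yiz → gokyoazeyiz.
Apply vowel harmony: gokyoazeyiz → gokyoazayuz.
Epenthesis: no change.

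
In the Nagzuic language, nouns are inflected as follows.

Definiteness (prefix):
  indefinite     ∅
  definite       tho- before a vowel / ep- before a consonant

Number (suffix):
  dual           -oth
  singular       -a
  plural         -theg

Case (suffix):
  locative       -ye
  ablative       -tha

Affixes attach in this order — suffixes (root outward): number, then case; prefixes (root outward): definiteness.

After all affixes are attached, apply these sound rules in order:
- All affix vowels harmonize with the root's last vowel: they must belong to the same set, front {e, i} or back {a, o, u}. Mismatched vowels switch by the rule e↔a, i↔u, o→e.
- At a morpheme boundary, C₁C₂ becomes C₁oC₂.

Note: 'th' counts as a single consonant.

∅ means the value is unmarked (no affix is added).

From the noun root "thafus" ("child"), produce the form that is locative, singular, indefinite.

thafusaya

Attach number singular -a → thafusa.
Attach case locative -ye → thafusaye.
definiteness = indefinite: zero marking, form stays thafusaye.
Apply vowel harmony: thafusaye → thafusaya.
Epenthesis: no change.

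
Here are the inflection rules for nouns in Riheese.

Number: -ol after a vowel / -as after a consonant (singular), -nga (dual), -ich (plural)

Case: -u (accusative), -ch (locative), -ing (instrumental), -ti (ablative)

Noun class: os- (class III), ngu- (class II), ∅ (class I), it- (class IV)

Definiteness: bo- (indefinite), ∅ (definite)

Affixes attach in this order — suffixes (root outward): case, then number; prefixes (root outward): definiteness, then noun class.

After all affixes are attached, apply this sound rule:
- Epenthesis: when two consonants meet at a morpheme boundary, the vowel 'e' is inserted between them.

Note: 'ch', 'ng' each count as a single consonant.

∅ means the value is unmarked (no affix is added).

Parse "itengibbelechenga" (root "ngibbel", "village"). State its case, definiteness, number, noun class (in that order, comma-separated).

locative, definite, dual, class IV

Segment: it-ngibbel-ch-nga.
case: -ch → locative.
definiteness: ∅ → definite.
number: -nga → dual.
noun class: it- → class IV.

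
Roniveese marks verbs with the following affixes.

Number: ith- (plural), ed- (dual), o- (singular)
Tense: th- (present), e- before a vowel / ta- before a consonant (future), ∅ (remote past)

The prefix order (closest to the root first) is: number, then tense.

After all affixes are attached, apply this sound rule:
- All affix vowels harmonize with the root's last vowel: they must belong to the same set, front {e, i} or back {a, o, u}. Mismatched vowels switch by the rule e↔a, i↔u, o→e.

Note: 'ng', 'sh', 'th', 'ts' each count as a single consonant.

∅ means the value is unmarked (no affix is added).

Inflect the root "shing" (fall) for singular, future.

Attach number singular o- → oshing.
Attach tense future e- (before vowel 'o') → eoshing.
Apply vowel harmony: eoshing → eeshing.

eeshing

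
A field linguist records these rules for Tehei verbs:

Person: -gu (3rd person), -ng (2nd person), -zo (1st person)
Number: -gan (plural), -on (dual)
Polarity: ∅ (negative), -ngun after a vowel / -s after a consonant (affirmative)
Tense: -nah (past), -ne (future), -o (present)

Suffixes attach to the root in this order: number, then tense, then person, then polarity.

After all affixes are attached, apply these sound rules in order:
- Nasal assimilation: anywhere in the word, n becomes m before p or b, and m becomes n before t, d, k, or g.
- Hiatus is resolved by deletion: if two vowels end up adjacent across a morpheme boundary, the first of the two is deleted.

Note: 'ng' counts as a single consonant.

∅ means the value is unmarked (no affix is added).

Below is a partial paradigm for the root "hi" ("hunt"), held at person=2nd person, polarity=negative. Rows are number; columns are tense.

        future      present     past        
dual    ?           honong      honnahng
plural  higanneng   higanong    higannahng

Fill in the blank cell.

Attach number dual -on → hion.
Attach tense future -ne → hionne.
Attach person 2nd person -ng → hionneng.
polarity = negative: zero marking, form stays hionneng.
Nasal assimilation: no change.
Apply vowel deletion: hionneng → honneng.

honneng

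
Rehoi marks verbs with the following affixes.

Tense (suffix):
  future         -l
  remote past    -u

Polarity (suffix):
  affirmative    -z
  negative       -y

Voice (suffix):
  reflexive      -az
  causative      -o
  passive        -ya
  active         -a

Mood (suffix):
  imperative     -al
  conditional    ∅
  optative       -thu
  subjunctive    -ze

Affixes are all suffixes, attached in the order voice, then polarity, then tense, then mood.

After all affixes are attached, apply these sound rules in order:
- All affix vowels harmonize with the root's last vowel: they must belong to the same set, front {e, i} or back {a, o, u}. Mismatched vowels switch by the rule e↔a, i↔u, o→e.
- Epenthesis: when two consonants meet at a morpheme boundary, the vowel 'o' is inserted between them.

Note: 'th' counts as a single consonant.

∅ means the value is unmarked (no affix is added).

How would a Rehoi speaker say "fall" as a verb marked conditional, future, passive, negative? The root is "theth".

Attach voice passive -ya → thethya.
Attach polarity negative -y → thethyay.
Attach tense future -l → thethyayl.
mood = conditional: zero marking, form stays thethyayl.
Apply vowel harmony: thethyayl → thethyeyl.
Apply epenthesis: thethyeyl → thethoyeyol.

thethoyeyol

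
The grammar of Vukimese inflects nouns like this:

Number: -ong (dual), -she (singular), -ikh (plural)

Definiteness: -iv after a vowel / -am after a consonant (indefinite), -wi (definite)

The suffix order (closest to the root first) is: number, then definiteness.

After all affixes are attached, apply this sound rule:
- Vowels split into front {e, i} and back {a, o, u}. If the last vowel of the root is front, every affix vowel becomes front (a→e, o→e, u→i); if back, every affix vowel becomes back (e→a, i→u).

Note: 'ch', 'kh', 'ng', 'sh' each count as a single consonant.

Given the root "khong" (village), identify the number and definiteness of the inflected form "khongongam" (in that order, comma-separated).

dual, indefinite

Segment: khong-ong-am.
number: -ong → dual.
definiteness: -iv/am → indefinite.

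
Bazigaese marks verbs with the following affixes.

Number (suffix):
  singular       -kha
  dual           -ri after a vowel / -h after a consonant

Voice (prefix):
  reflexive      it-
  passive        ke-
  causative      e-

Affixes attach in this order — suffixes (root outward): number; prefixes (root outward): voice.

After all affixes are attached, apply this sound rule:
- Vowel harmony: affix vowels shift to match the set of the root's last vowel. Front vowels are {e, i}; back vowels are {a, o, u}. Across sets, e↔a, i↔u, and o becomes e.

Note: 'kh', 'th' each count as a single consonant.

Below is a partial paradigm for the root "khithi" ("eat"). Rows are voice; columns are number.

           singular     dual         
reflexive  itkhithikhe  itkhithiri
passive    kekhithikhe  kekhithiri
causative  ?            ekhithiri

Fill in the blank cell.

ekhithikhe

Attach number singular -kha → khithikha.
Attach voice causative e- → ekhithikha.
Apply vowel harmony: ekhithikha → ekhithikhe.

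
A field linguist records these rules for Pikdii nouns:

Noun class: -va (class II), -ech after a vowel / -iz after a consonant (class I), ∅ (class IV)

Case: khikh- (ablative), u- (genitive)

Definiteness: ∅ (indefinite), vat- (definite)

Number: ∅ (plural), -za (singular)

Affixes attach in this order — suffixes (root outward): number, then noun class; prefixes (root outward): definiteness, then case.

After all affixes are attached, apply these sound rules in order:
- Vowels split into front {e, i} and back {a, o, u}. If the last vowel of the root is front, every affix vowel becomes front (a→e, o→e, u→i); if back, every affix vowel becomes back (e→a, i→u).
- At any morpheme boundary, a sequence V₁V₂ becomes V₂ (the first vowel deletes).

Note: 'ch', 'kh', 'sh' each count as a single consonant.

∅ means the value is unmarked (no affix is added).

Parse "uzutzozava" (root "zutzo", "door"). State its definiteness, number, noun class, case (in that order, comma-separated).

indefinite, singular, class II, genitive

Segment: u-zutzo-za-va.
definiteness: ∅ → indefinite.
number: -za → singular.
noun class: -va → class II.
case: u- → genitive.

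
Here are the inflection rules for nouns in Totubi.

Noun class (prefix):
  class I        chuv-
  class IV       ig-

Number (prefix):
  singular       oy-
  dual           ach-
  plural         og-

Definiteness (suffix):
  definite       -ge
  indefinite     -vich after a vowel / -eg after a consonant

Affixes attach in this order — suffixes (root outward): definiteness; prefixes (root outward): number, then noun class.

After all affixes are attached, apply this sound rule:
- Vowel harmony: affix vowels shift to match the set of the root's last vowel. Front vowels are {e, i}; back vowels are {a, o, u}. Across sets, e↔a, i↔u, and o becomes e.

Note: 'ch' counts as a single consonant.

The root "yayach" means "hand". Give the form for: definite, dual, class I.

chuvachyayachga

Attach number dual ach- → achyayach.
Attach noun class class I chuv- → chuvachyayach.
Attach definiteness definite -ge → chuvachyayachge.
Apply vowel harmony: chuvachyayachge → chuvachyayachga.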